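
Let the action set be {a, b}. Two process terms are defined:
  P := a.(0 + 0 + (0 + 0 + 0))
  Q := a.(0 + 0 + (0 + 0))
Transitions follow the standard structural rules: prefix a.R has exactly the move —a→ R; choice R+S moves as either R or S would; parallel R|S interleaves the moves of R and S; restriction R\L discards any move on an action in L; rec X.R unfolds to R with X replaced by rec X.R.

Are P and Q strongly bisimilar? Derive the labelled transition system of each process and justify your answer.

P's transition system — 2 states:
  u0 = a.(0 + 0 + (0 + 0 + 0)) | =a=> u1
  u1 = 0 + 0 + (0 + 0 + 0) | stopped
Q's transition system — 2 states:
  v0 = a.(0 + 0 + (0 + 0)) | =a=> v1
  v1 = 0 + 0 + (0 + 0) | stopped
Coarsest stable partition (strong bisimilarity classes):
  B0 = {u0, v0}
  B1 = {u1, v1}
u0 ∈ B0, v0 ∈ B0 → same block

YES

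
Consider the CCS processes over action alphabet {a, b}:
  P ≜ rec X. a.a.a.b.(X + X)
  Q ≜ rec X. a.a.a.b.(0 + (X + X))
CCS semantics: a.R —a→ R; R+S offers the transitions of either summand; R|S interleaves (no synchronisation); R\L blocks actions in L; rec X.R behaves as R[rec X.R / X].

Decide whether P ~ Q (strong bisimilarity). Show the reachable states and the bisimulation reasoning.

LTS(P): 5 reachable states
  p0 = rec X. a.a.a.b.(X + X) → ··a··> p1
  p1 = a.a.b.((rec X. a.a.a.b.(X + X)) + (rec X. a.a.a.b.(X + X))) → ··a··> p2
  p2 = a.b.((rec X. a.a.a.b.(X + X)) + (rec X. a.a.a.b.(X + X))) → ··a··> p3
  p3 = b.((rec X. a.a.a.b.(X + X)) + (rec X. a.a.a.b.(X + X))) → ··b··> p4
  p4 = (rec X. a.a.a.b.(X + X)) + (rec X. a.a.a.b.(X + X)) → ··a··> p1
LTS(Q): 5 reachable states
  q0 = rec X. a.a.a.b.(0 + (X + X)) → ··a··> q1
  q1 = a.a.b.(0 + ((rec X. a.a.a.b.(0 + (X + X))) + (rec X. a.a.a.b.(0 + (X + X))))) → ··a··> q2
  q2 = a.b.(0 + ((rec X. a.a.a.b.(0 + (X + X))) + (rec X. a.a.a.b.(0 + (X + X))))) → ··a··> q3
  q3 = b.(0 + ((rec X. a.a.a.b.(0 + (X + X))) + (rec X. a.a.a.b.(0 + (X + X))))) → ··b··> q4
  q4 = 0 + ((rec X. a.a.a.b.(0 + (X + X))) + (rec X. a.a.a.b.(0 + (X + X)))) → ··a··> q1
Bisimilarity quotient blocks:
  B0 = {p0, p4, q0, q4}
  B1 = {p1, q1}
  B2 = {p2, q2}
  B3 = {p3, q3}
p0 ∈ B0, q0 ∈ B0 → same block

P ~ Q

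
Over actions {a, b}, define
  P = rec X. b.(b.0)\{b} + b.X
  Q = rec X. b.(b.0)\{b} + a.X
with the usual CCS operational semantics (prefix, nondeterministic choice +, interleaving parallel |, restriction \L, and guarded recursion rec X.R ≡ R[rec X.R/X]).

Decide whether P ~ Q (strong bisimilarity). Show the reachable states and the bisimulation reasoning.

not bisimilar

P's transition system — 2 states:
  p0 = rec X. b.(b.0)\{b} + b.X ⊢ --b--▸ p0, --b--▸ p1
  p1 = (b.0)\{b} ⊢ ·
Q's transition system — 2 states:
  q0 = rec X. b.(b.0)\{b} + a.X ⊢ --a--▸ q0, --b--▸ q1
  q1 = (b.0)\{b} ⊢ ·
Partition-refinement fixed point:
  B0 = {p0}
  B1 = {p1, q1}
  B2 = {q0}
p0 ∈ B0, q0 ∈ B2 → different blocks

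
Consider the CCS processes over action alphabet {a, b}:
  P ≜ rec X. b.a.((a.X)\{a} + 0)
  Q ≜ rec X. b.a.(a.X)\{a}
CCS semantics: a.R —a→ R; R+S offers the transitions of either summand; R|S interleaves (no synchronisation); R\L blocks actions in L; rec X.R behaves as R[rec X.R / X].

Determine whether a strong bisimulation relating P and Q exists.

YES

Reachable graph of P (3 states):
  u0 = rec X. b.a.((a.X)\{a} + 0) has moves —b→ u1
  u1 = a.((a.(rec X. b.a.((a.X)\{a} + 0)))\{a} + 0) has moves —a→ u2
  u2 = (a.(rec X. b.a.((a.X)\{a} + 0)))\{a} + 0 has moves deadlocked
Reachable graph of Q (3 states):
  v0 = rec X. b.a.(a.X)\{a} has moves —b→ v1
  v1 = a.(a.(rec X. b.a.(a.X)\{a}))\{a} has moves —a→ v2
  v2 = (a.(rec X. b.a.(a.X)\{a}))\{a} has moves deadlocked
Partition-refinement fixed point:
  B0 = {u0, v0}
  B1 = {u1, v1}
  B2 = {u2, v2}
u0 ∈ B0, v0 ∈ B0 → same block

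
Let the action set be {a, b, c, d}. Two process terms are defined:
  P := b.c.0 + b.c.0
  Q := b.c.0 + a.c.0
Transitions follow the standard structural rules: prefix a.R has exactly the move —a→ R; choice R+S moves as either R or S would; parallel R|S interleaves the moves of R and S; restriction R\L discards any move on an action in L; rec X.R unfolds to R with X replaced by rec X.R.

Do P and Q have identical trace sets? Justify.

Reachable graph of P (3 states):
  s0 = b.c.0 + b.c.0 → --b--▸ s1
  s1 = c.0 → --c--▸ s2
  s2 = 0 → (no moves)
Reachable graph of Q (3 states):
  t0 = b.c.0 + a.c.0 → --a--▸ t1, --b--▸ t1
  t1 = c.0 → --c--▸ t2
  t2 = 0 → (no moves)
Executing a from Q (initial set {t0}):
  [1] a ⇒ {t1}
  — Q admits the full trace.
Executing a from P (initial set {s0}):
  [1] a ⇒ ∅  — P cannot continue

traces(P) ≠ traces(Q) — witness ⟨a⟩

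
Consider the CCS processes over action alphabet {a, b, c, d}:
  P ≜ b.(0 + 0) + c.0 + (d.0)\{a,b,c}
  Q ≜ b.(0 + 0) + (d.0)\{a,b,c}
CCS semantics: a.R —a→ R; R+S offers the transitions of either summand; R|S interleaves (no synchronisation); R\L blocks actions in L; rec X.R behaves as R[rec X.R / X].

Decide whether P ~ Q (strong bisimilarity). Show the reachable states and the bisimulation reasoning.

LTS(P): 4 reachable states
  p0 = b.(0 + 0) + c.0 + (d.0)\{a,b,c} → --b--▸ p1, --c--▸ p2, --d--▸ p3
  p1 = 0 + 0 → deadlocked
  p2 = 0 → deadlocked
  p3 = 0\{a,b,c} → deadlocked
LTS(Q): 3 reachable states
  q0 = b.(0 + 0) + (d.0)\{a,b,c} → --b--▸ q1, --d--▸ q2
  q1 = 0 + 0 → deadlocked
  q2 = 0\{a,b,c} → deadlocked
Bisimilarity quotient blocks:
  B0 = {p0}
  B1 = {p1, p2, p3, q1, q2}
  B2 = {q0}
p0 ∈ B0, q0 ∈ B2 → different blocks

not bisimilar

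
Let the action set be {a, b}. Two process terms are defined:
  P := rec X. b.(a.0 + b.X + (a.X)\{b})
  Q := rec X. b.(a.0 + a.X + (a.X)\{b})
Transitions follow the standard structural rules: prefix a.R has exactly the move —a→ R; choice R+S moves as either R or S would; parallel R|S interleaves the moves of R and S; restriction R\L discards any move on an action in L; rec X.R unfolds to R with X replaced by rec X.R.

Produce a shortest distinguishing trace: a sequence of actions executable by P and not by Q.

LTS(P): 4 reachable states
  m0 = rec X. b.(a.0 + b.X + (a.X)\{b}) → ··b··> m1
  m1 = a.0 + b.(rec X. b.(a.0 + b.X + (a.X)\{b})) + (a.(rec X. b.(a.0 + b.X + (a.X)\{b})))\{b} → ··a··> m2, ··a··> m3, ··b··> m0
  m2 = (rec X. b.(a.0 + b.X + (a.X)\{b}))\{b} → deadlocked
  m3 = 0 → deadlocked
LTS(Q): 4 reachable states
  n0 = rec X. b.(a.0 + a.X + (a.X)\{b}) → ··b··> n1
  n1 = a.0 + a.(rec X. b.(a.0 + a.X + (a.X)\{b})) + (a.(rec X. b.(a.0 + a.X + (a.X)\{b})))\{b} → ··a··> n0, ··a··> n2, ··a··> n3
  n2 = (rec X. b.(a.0 + a.X + (a.X)\{b}))\{b} → deadlocked
  n3 = 0 → deadlocked
Trace ⟨bb⟩ through P, begin at {m0}:
  step 1 (b): {m1}
  step 2 (b): {m0}
  ✓ P
Trace ⟨bb⟩ through Q, begin at {n0}:
  step 1 (b): {n1}
  step 2 (b): ∅  — Q cannot continue

bb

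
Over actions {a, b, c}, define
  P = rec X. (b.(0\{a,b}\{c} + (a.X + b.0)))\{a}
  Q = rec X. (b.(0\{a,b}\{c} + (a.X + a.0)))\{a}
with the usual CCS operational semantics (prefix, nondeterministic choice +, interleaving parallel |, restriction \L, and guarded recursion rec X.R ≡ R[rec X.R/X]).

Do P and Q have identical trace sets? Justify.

traces(P) ≠ traces(Q) — witness ⟨bb⟩

P's transition system — 3 states:
  u0 = rec X. (b.(0\{a,b}\{c} + (a.X + b.0)))\{a} → -b-> u1
  u1 = (0\{a,b}\{c} + (a.(rec X. (b.(0\{a,b}\{c} + (a.X + b.0)))\{a}) + b.0))\{a} → -b-> u2
  u2 = 0\{a} → deadlocked
Q's transition system — 2 states:
  v0 = rec X. (b.(0\{a,b}\{c} + (a.X + a.0)))\{a} → -b-> v1
  v1 = (0\{a,b}\{c} + (a.(rec X. (b.(0\{a,b}\{c} + (a.X + a.0)))\{a}) + a.0))\{a} → deadlocked
Executing bb from P (initial set {u0}):
  after b @ step 1: {u1}
  after b @ step 2: {u2}
  — P admits the full trace.
Executing bb from Q (initial set {v0}):
  after b @ step 1: {v1}
  after b @ step 2: ∅ (Q stuck)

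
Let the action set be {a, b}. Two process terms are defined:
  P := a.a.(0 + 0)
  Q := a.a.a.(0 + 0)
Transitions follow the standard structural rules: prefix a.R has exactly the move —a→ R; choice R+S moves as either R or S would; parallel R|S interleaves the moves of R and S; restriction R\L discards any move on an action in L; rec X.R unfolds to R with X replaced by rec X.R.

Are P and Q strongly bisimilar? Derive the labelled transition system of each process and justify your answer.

LTS(P): 3 reachable states
  s0 = a.a.(0 + 0) → --a--▸ s1
  s1 = a.(0 + 0) → --a--▸ s2
  s2 = 0 + 0 → stopped
LTS(Q): 4 reachable states
  t0 = a.a.a.(0 + 0) → --a--▸ t1
  t1 = a.a.(0 + 0) → --a--▸ t2
  t2 = a.(0 + 0) → --a--▸ t3
  t3 = 0 + 0 → stopped
Bisimilarity quotient blocks:
  B0 = {s0, t1}
  B1 = {s1, t2}
  B2 = {s2, t3}
  B3 = {t0}
s0 ∈ B0, t0 ∈ B3 → different blocks

NO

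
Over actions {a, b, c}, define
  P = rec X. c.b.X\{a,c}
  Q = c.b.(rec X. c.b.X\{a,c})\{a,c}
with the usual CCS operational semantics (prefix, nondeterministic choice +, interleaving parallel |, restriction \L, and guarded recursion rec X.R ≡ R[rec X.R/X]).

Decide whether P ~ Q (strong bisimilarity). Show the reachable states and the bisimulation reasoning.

Reachable graph of P (3 states):
  u0 = rec X. c.b.X\{a,c} ⊢ =c=> u1
  u1 = b.(rec X. c.b.X\{a,c})\{a,c} ⊢ =b=> u2
  u2 = (rec X. c.b.X\{a,c})\{a,c} ⊢ stopped
Reachable graph of Q (3 states):
  v0 = c.b.(rec X. c.b.X\{a,c})\{a,c} ⊢ =c=> v1
  v1 = b.(rec X. c.b.X\{a,c})\{a,c} ⊢ =b=> v2
  v2 = (rec X. c.b.X\{a,c})\{a,c} ⊢ stopped
Coarsest stable partition (strong bisimilarity classes):
  B0 = {u0, v0}
  B1 = {u1, v1}
  B2 = {u2, v2}
u0 ∈ B0, v0 ∈ B0 → same block

bisimilar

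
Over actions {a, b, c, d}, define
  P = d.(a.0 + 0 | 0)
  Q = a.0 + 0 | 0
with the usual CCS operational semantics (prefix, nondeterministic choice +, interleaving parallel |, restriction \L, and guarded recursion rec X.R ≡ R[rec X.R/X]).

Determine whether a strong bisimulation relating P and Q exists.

P ≁ Q

LTS(P): 3 reachable states
  m0 = d.(a.0 + 0 | 0) | =d=> m1
  m1 = a.0 + 0 | 0 | =a=> m2
  m2 = 0 | ∅
LTS(Q): 2 reachable states
  n0 = a.0 + 0 | 0 | =a=> n1
  n1 = 0 | ∅
Bisimilarity quotient blocks:
  B0 = {m0}
  B1 = {m1, n0}
  B2 = {m2, n1}
m0 ∈ B0, n0 ∈ B1 → different blocks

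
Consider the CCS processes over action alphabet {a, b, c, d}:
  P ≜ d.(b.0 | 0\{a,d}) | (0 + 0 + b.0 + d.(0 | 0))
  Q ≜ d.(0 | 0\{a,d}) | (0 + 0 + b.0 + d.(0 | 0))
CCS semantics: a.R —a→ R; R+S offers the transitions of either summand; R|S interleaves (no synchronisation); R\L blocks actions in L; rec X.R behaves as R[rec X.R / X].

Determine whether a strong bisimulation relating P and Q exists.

not bisimilar

Reachable graph of P (9 states):
  s0 = d.(b.0 | 0\{a,d}) | (0 + 0 + b.0 + d.(0 | 0)) | —b→ s1, —d→ s2, —d→ s3
  s1 = d.(b.0 | 0\{a,d}) | 0 | —d→ s4
  s2 = b.0 | 0\{a,d} | (0 + 0 + b.0 + d.(0 | 0)) | —b→ s4, —b→ s5, —d→ s6
  s3 = d.(b.0 | 0\{a,d}) | (0 | 0) | —d→ s6
  s4 = b.0 | 0\{a,d} | 0 | —b→ s7
  s5 = 0 | 0\{a,d} | (0 + 0 + b.0 + d.(0 | 0)) | —b→ s7, —d→ s8
  s6 = b.0 | 0\{a,d} | (0 | 0) | —b→ s8
  s7 = 0 | 0\{a,d} | 0 | stopped
  s8 = 0 | 0\{a,d} | (0 | 0) | stopped
Reachable graph of Q (6 states):
  t0 = d.(0 | 0\{a,d}) | (0 + 0 + b.0 + d.(0 | 0)) | —b→ t1, —d→ t2, —d→ t3
  t1 = d.(0 | 0\{a,d}) | 0 | —d→ t4
  t2 = 0 | 0\{a,d} | (0 + 0 + b.0 + d.(0 | 0)) | —b→ t4, —d→ t5
  t3 = d.(0 | 0\{a,d}) | (0 | 0) | —d→ t5
  t4 = 0 | 0\{a,d} | 0 | stopped
  t5 = 0 | 0\{a,d} | (0 | 0) | stopped
Bisimilarity quotient blocks:
  B0 = {s0}
  B1 = {s1, s3}
  B2 = {s4, s6}
  B3 = {s7, s8, t4, t5}
  B4 = {s2}
  B5 = {s5, t2}
  B6 = {t0}
  B7 = {t1, t3}
s0 ∈ B0, t0 ∈ B6 → different blocks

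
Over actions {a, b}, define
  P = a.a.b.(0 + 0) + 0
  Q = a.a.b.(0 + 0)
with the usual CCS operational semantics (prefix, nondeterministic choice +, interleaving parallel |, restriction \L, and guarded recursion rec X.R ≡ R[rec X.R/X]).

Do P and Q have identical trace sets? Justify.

P's transition system — 4 states:
  p0 = a.a.b.(0 + 0) + 0 | ··a··> p1
  p1 = a.b.(0 + 0) | ··a··> p2
  p2 = b.(0 + 0) | ··b··> p3
  p3 = 0 + 0 | stopped
Q's transition system — 4 states:
  q0 = a.a.b.(0 + 0) | ··a··> q1
  q1 = a.b.(0 + 0) | ··a··> q2
  q2 = b.(0 + 0) | ··b··> q3
  q3 = 0 + 0 | stopped
Partition-refinement fixed point:
  B0 = {p0, q0}
  B1 = {p1, q1}
  B2 = {p2, q2}
  B3 = {p3, q3}
p0 ∈ B0, q0 ∈ B0 → same block
Bisimilar ⇒ trace-equivalent.

traces(P) = traces(Q)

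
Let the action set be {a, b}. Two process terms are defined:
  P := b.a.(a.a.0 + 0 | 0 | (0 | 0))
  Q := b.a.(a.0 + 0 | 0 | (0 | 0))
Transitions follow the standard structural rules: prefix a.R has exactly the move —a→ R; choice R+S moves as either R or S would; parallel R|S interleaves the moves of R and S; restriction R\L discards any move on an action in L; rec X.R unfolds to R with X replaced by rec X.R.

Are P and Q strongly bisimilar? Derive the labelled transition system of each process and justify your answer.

LTS(P): 5 reachable states
  p0 = b.a.(a.a.0 + 0 | 0 | (0 | 0)) has moves =b=> p1
  p1 = a.(a.a.0 + 0 | 0 | (0 | 0)) has moves =a=> p2
  p2 = a.a.0 + 0 | 0 | (0 | 0) has moves =a=> p3
  p3 = a.0 has moves =a=> p4
  p4 = 0 has moves ∅
LTS(Q): 4 reachable states
  q0 = b.a.(a.0 + 0 | 0 | (0 | 0)) has moves =b=> q1
  q1 = a.(a.0 + 0 | 0 | (0 | 0)) has moves =a=> q2
  q2 = a.0 + 0 | 0 | (0 | 0) has moves =a=> q3
  q3 = 0 has moves ∅
Partition-refinement fixed point:
  B0 = {p0}
  B1 = {p1}
  B2 = {p2, q1}
  B3 = {p3, q2}
  B4 = {p4, q3}
  B5 = {q0}
p0 ∈ B0, q0 ∈ B5 → different blocks

P ≁ Q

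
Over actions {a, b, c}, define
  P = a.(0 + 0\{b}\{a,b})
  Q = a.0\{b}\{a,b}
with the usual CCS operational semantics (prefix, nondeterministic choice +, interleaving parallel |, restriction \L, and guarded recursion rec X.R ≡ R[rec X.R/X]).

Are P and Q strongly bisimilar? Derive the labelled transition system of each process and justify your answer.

P ~ Q

P's transition system — 2 states:
  p0 = a.(0 + 0\{b}\{a,b}) ⊢ ··a··> p1
  p1 = 0 + 0\{b}\{a,b} ⊢ (no moves)
Q's transition system — 2 states:
  q0 = a.0\{b}\{a,b} ⊢ ··a··> q1
  q1 = 0\{b}\{a,b} ⊢ (no moves)
Partition-refinement fixed point:
  B0 = {p0, q0}
  B1 = {p1, q1}
p0 ∈ B0, q0 ∈ B0 → same block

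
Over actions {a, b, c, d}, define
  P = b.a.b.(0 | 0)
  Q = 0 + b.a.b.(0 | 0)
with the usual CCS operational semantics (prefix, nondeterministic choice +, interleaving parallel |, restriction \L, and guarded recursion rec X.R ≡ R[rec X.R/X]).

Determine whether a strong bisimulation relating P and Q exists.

bisimilar

LTS(P): 4 reachable states
  s0 = b.a.b.(0 | 0) has moves —b→ s1
  s1 = a.b.(0 | 0) has moves —a→ s2
  s2 = b.(0 | 0) has moves —b→ s3
  s3 = 0 | 0 has moves ∅
LTS(Q): 4 reachable states
  t0 = 0 + b.a.b.(0 | 0) has moves —b→ t1
  t1 = a.b.(0 | 0) has moves —a→ t2
  t2 = b.(0 | 0) has moves —b→ t3
  t3 = 0 | 0 has moves ∅
Partition-refinement fixed point:
  B0 = {s0, t0}
  B1 = {s1, t1}
  B2 = {s2, t2}
  B3 = {s3, t3}
s0 ∈ B0, t0 ∈ B0 → same block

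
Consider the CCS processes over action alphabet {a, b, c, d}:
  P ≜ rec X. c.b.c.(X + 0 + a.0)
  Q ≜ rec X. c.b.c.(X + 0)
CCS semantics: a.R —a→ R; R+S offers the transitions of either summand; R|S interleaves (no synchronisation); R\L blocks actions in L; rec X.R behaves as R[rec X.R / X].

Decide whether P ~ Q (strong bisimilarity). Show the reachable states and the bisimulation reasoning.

P's transition system — 5 states:
  u0 = rec X. c.b.c.(X + 0 + a.0) :: =c=> u1
  u1 = b.c.((rec X. c.b.c.(X + 0 + a.0)) + 0 + a.0) :: =b=> u2
  u2 = c.((rec X. c.b.c.(X + 0 + a.0)) + 0 + a.0) :: =c=> u3
  u3 = (rec X. c.b.c.(X + 0 + a.0)) + 0 + a.0 :: =a=> u4, =c=> u1
  u4 = 0 :: deadlocked
Q's transition system — 4 states:
  v0 = rec X. c.b.c.(X + 0) :: =c=> v1
  v1 = b.c.((rec X. c.b.c.(X + 0)) + 0) :: =b=> v2
  v2 = c.((rec X. c.b.c.(X + 0)) + 0) :: =c=> v3
  v3 = (rec X. c.b.c.(X + 0)) + 0 :: =c=> v1
Partition-refinement fixed point:
  B0 = {u0}
  B1 = {u1}
  B2 = {u2}
  B3 = {u3}
  B4 = {u4}
  B5 = {v0, v3}
  B6 = {v1}
  B7 = {v2}
u0 ∈ B0, v0 ∈ B5 → different blocks

P ≁ Q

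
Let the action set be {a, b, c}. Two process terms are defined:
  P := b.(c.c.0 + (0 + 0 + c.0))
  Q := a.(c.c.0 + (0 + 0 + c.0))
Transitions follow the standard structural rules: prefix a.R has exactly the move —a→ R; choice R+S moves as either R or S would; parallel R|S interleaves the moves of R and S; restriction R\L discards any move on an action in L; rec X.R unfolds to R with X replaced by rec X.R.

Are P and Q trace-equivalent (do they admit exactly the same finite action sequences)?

Reachable graph of P (4 states):
  p0 = b.(c.c.0 + (0 + 0 + c.0)) | -b-> p1
  p1 = c.c.0 + (0 + 0 + c.0) | -c-> p2, -c-> p3
  p2 = 0 | (no moves)
  p3 = c.0 | -c-> p2
Reachable graph of Q (4 states):
  q0 = a.(c.c.0 + (0 + 0 + c.0)) | -a-> q1
  q1 = c.c.0 + (0 + 0 + c.0) | -c-> q2, -c-> q3
  q2 = 0 | (no moves)
  q3 = c.0 | -c-> q2
Executing b from P (initial set {p0}):
  [1] b ⇒ {p1}
  P completes σ.
Executing b from Q (initial set {q0}):
  [1] b ⇒ ∅ (Q stuck)

NO — witness ⟨b⟩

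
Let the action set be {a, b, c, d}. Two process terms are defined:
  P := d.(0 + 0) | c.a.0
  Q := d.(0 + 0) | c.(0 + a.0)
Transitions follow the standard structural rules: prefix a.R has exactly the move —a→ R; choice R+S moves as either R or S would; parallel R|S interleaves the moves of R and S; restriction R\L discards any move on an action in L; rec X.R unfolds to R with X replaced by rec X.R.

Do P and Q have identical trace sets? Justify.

Reachable graph of P (6 states):
  u0 = d.(0 + 0) | c.a.0 :: --c--▸ u1, --d--▸ u2
  u1 = d.(0 + 0) | a.0 :: --a--▸ u3, --d--▸ u4
  u2 = (0 + 0) | c.a.0 :: --c--▸ u4
  u3 = d.(0 + 0) | 0 :: --d--▸ u5
  u4 = (0 + 0) | a.0 :: --a--▸ u5
  u5 = (0 + 0) | 0 :: deadlocked
Reachable graph of Q (6 states):
  v0 = d.(0 + 0) | c.(0 + a.0) :: --c--▸ v1, --d--▸ v2
  v1 = d.(0 + 0) | (0 + a.0) :: --a--▸ v3, --d--▸ v4
  v2 = (0 + 0) | c.(0 + a.0) :: --c--▸ v4
  v3 = d.(0 + 0) | 0 :: --d--▸ v5
  v4 = (0 + 0) | (0 + a.0) :: --a--▸ v5
  v5 = (0 + 0) | 0 :: deadlocked
Bisimilarity quotient blocks:
  B0 = {u0, v0}
  B1 = {u1, v1}
  B2 = {u4, v4}
  B3 = {u5, v5}
  B4 = {u3, v3}
  B5 = {u2, v2}
u0 ∈ B0, v0 ∈ B0 → same block
Bisimilar ⇒ trace-equivalent.

YES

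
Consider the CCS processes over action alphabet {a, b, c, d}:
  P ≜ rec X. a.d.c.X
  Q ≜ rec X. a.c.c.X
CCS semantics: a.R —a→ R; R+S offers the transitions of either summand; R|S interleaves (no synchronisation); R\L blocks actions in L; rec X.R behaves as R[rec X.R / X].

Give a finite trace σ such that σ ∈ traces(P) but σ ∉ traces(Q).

P's transition system — 3 states:
  m0 = rec X. a.d.c.X → —a→ m1
  m1 = d.c.(rec X. a.d.c.X) → —d→ m2
  m2 = c.(rec X. a.d.c.X) → —c→ m0
Q's transition system — 3 states:
  n0 = rec X. a.c.c.X → —a→ n1
  n1 = c.c.(rec X. a.c.c.X) → —c→ n2
  n2 = c.(rec X. a.c.c.X) → —c→ n0
Run σ = ⟨ad⟩ on P: start {m0}
  [1] a ⇒ {m1}
  [2] d ⇒ {m2}
  — P admits the full trace.
Run σ = ⟨ad⟩ on Q: start {n0}
  [1] a ⇒ {n1}
  [2] d ⇒ ∅  — Q cannot continue

ad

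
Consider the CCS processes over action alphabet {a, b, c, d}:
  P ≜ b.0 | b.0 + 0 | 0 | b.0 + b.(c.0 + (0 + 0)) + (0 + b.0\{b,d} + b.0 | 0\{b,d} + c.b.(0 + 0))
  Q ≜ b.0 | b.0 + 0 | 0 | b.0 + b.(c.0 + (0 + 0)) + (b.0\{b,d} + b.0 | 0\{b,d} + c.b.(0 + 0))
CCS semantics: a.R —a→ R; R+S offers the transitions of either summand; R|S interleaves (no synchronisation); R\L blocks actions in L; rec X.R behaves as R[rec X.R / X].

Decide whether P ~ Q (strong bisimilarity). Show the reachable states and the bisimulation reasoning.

bisimilar

Reachable graph of P (11 states):
  s0 = b.0 | b.0 + 0 | 0 | b.0 + b.(c.0 + (0 + 0)) + (0 + b.0\{b,d} + b.0 | 0\{b,d} + c.b.(0 + 0)) → —b→ s1, —b→ s2, —b→ s3, —b→ s4, —b→ s5, —b→ s6, —c→ s7
  s1 = 0 | 0 | 0 → stopped
  s2 = 0 | 0\{b,d} → stopped
  s3 = 0 | b.0 → —b→ s8
  s4 = 0\{b,d} → stopped
  s5 = b.0 | 0 → —b→ s8
  s6 = c.0 + (0 + 0) → —c→ s9
  s7 = b.(0 + 0) → —b→ s10
  s8 = 0 | 0 → stopped
  s9 = 0 → stopped
  s10 = 0 + 0 → stopped
Reachable graph of Q (11 states):
  t0 = b.0 | b.0 + 0 | 0 | b.0 + b.(c.0 + (0 + 0)) + (b.0\{b,d} + b.0 | 0\{b,d} + c.b.(0 + 0)) → —b→ t1, —b→ t2, —b→ t3, —b→ t4, —b→ t5, —b→ t6, —c→ t7
  t1 = 0 | 0 | 0 → stopped
  t2 = 0 | 0\{b,d} → stopped
  t3 = 0 | b.0 → —b→ t8
  t4 = 0\{b,d} → stopped
  t5 = b.0 | 0 → —b→ t8
  t6 = c.0 + (0 + 0) → —c→ t9
  t7 = b.(0 + 0) → —b→ t10
  t8 = 0 | 0 → stopped
  t9 = 0 → stopped
  t10 = 0 + 0 → stopped
Bisimilarity quotient blocks:
  B0 = {s0, t0}
  B1 = {s3, s5, s7, t3, t5, t7}
  B2 = {s1, s10, s2, s4, s8, s9, t1, t10, t2, t4, t8, t9}
  B3 = {s6, t6}
s0 ∈ B0, t0 ∈ B0 → same block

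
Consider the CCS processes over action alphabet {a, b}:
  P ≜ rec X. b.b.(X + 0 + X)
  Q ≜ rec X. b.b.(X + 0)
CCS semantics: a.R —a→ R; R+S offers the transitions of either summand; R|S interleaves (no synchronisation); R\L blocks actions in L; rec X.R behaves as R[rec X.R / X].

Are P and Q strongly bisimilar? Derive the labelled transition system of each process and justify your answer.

P's transition system — 3 states:
  p0 = rec X. b.b.(X + 0 + X) → ··b··> p1
  p1 = b.((rec X. b.b.(X + 0 + X)) + 0 + (rec X. b.b.(X + 0 + X))) → ··b··> p2
  p2 = (rec X. b.b.(X + 0 + X)) + 0 + (rec X. b.b.(X + 0 + X)) → ··b··> p1
Q's transition system — 3 states:
  q0 = rec X. b.b.(X + 0) → ··b··> q1
  q1 = b.((rec X. b.b.(X + 0)) + 0) → ··b··> q2
  q2 = (rec X. b.b.(X + 0)) + 0 → ··b··> q1
Coarsest stable partition (strong bisimilarity classes):
  B0 = {p0, p1, p2, q0, q1, q2}
p0 ∈ B0, q0 ∈ B0 → same block

P ~ Q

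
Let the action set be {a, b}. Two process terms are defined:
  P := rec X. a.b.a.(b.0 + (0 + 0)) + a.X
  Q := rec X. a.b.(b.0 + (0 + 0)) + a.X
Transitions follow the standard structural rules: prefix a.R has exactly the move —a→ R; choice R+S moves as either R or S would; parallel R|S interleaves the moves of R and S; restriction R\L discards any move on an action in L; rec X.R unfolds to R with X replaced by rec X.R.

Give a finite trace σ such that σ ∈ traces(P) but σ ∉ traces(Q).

P's transition system — 5 states:
  p0 = rec X. a.b.a.(b.0 + (0 + 0)) + a.X → —a→ p0, —a→ p1
  p1 = b.a.(b.0 + (0 + 0)) → —b→ p2
  p2 = a.(b.0 + (0 + 0)) → —a→ p3
  p3 = b.0 + (0 + 0) → —b→ p4
  p4 = 0 → ·
Q's transition system — 4 states:
  q0 = rec X. a.b.(b.0 + (0 + 0)) + a.X → —a→ q0, —a→ q1
  q1 = b.(b.0 + (0 + 0)) → —b→ q2
  q2 = b.0 + (0 + 0) → —b→ q3
  q3 = 0 → ·
Trace ⟨aba⟩ through P, begin at {p0}:
  after a @ step 1: {p0, p1}
  after b @ step 2: {p2}
  after a @ step 3: {p3}
  — P admits the full trace.
Trace ⟨aba⟩ through Q, begin at {q0}:
  after a @ step 1: {q0, q1}
  after b @ step 2: {q2}
  after a @ step 3: no successor for Q

aba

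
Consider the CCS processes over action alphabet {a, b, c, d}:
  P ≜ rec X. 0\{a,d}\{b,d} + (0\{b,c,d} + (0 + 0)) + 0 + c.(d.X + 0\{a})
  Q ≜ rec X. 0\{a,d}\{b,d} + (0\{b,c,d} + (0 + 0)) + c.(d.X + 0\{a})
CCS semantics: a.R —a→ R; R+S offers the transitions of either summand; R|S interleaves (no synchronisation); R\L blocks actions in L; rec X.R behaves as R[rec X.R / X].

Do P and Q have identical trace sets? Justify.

Reachable graph of P (2 states):
  m0 = rec X. 0\{a,d}\{b,d} + (0\{b,c,d} + (0 + 0)) + 0 + c.(d.X + 0\{a}) :: ··c··> m1
  m1 = d.(rec X. 0\{a,d}\{b,d} + (0\{b,c,d} + (0 + 0)) + 0 + c.(d.X + 0\{a})) + 0\{a} :: ··d··> m0
Reachable graph of Q (2 states):
  n0 = rec X. 0\{a,d}\{b,d} + (0\{b,c,d} + (0 + 0)) + c.(d.X + 0\{a}) :: ··c··> n1
  n1 = d.(rec X. 0\{a,d}\{b,d} + (0\{b,c,d} + (0 + 0)) + c.(d.X + 0\{a})) + 0\{a} :: ··d··> n0
Coarsest stable partition (strong bisimilarity classes):
  B0 = {m0, n0}
  B1 = {m1, n1}
m0 ∈ B0, n0 ∈ B0 → same block
Bisimilar ⇒ trace-equivalent.

YES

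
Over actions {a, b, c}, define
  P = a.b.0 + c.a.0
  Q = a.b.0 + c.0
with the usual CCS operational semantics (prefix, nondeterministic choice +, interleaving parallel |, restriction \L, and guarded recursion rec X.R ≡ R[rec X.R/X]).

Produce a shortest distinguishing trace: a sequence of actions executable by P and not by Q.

P's transition system — 4 states:
  p0 = a.b.0 + c.a.0 | —a→ p1, —c→ p2
  p1 = b.0 | —b→ p3
  p2 = a.0 | —a→ p3
  p3 = 0 | ∅
Q's transition system — 3 states:
  q0 = a.b.0 + c.0 | —a→ q1, —c→ q2
  q1 = b.0 | —b→ q2
  q2 = 0 | ∅
Executing ca from P (initial set {p0}):
  step 1 (c): {p2}
  step 2 (a): {p3}
  P completes σ.
Executing ca from Q (initial set {q0}):
  step 1 (c): {q2}
  step 2 (a): ∅ (Q stuck)

ca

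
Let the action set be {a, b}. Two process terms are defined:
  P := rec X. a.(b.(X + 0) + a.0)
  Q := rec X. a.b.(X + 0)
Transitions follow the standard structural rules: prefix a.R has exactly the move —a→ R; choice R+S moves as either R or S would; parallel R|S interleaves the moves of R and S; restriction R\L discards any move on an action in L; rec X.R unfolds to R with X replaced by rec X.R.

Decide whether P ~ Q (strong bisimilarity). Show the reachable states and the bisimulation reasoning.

P ≁ Q

Reachable graph of P (4 states):
  u0 = rec X. a.(b.(X + 0) + a.0) :: --a--▸ u1
  u1 = b.((rec X. a.(b.(X + 0) + a.0)) + 0) + a.0 :: --a--▸ u2, --b--▸ u3
  u2 = 0 :: (no moves)
  u3 = (rec X. a.(b.(X + 0) + a.0)) + 0 :: --a--▸ u1
Reachable graph of Q (3 states):
  v0 = rec X. a.b.(X + 0) :: --a--▸ v1
  v1 = b.((rec X. a.b.(X + 0)) + 0) :: --b--▸ v2
  v2 = (rec X. a.b.(X + 0)) + 0 :: --a--▸ v1
Coarsest stable partition (strong bisimilarity classes):
  B0 = {u0, u3}
  B1 = {u1}
  B2 = {u2}
  B3 = {v0, v2}
  B4 = {v1}
u0 ∈ B0, v0 ∈ B3 → different blocks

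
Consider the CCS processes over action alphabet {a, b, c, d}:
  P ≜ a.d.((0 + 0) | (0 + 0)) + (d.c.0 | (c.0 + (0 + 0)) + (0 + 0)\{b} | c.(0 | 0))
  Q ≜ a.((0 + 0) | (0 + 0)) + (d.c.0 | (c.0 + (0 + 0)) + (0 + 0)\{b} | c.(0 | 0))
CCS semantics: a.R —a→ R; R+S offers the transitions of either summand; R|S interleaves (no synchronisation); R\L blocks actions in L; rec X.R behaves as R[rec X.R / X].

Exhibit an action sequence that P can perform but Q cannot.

ad

P's transition system — 9 states:
  s0 = a.d.((0 + 0) | (0 + 0)) + (d.c.0 | (c.0 + (0 + 0)) + (0 + 0)\{b} | c.(0 | 0)) ⊢ =a=> s1, =c=> s2, =c=> s3, =d=> s4
  s1 = d.((0 + 0) | (0 + 0)) ⊢ =d=> s5
  s2 = (0 + 0)\{b} | (0 | 0) ⊢ (no moves)
  s3 = d.c.0 | 0 ⊢ =d=> s6
  s4 = c.0 | (c.0 + (0 + 0)) ⊢ =c=> s6, =c=> s7
  s5 = (0 + 0) | (0 + 0) ⊢ (no moves)
  s6 = c.0 | 0 ⊢ =c=> s8
  s7 = 0 | (c.0 + (0 + 0)) ⊢ =c=> s8
  s8 = 0 | 0 ⊢ (no moves)
Q's transition system — 8 states:
  t0 = a.((0 + 0) | (0 + 0)) + (d.c.0 | (c.0 + (0 + 0)) + (0 + 0)\{b} | c.(0 | 0)) ⊢ =a=> t1, =c=> t2, =c=> t3, =d=> t4
  t1 = (0 + 0) | (0 + 0) ⊢ (no moves)
  t2 = (0 + 0)\{b} | (0 | 0) ⊢ (no moves)
  t3 = d.c.0 | 0 ⊢ =d=> t5
  t4 = c.0 | (c.0 + (0 + 0)) ⊢ =c=> t5, =c=> t6
  t5 = c.0 | 0 ⊢ =c=> t7
  t6 = 0 | (c.0 + (0 + 0)) ⊢ =c=> t7
  t7 = 0 | 0 ⊢ (no moves)
Run σ = ⟨ad⟩ on P: start {s0}
  after a @ step 1: {s1}
  after d @ step 2: {s5}
  P completes σ.
Run σ = ⟨ad⟩ on Q: start {t0}
  after a @ step 1: {t1}
  after d @ step 2: no successor for Q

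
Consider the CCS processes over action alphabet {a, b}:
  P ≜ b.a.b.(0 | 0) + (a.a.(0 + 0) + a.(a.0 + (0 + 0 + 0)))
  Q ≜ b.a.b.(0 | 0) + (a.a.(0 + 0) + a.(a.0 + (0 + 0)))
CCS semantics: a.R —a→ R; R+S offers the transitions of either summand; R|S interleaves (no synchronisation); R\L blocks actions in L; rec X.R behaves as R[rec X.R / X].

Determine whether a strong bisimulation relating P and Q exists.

P's transition system — 8 states:
  m0 = b.a.b.(0 | 0) + (a.a.(0 + 0) + a.(a.0 + (0 + 0 + 0))) | =a=> m1, =a=> m2, =b=> m3
  m1 = a.(0 + 0) | =a=> m4
  m2 = a.0 + (0 + 0 + 0) | =a=> m5
  m3 = a.b.(0 | 0) | =a=> m6
  m4 = 0 + 0 | deadlocked
  m5 = 0 | deadlocked
  m6 = b.(0 | 0) | =b=> m7
  m7 = 0 | 0 | deadlocked
Q's transition system — 8 states:
  n0 = b.a.b.(0 | 0) + (a.a.(0 + 0) + a.(a.0 + (0 + 0))) | =a=> n1, =a=> n2, =b=> n3
  n1 = a.(0 + 0) | =a=> n4
  n2 = a.0 + (0 + 0) | =a=> n5
  n3 = a.b.(0 | 0) | =a=> n6
  n4 = 0 + 0 | deadlocked
  n5 = 0 | deadlocked
  n6 = b.(0 | 0) | =b=> n7
  n7 = 0 | 0 | deadlocked
Partition-refinement fixed point:
  B0 = {m0, n0}
  B1 = {m1, m2, n1, n2}
  B2 = {m4, m5, m7, n4, n5, n7}
  B3 = {m3, n3}
  B4 = {m6, n6}
m0 ∈ B0, n0 ∈ B0 → same block

P ~ Q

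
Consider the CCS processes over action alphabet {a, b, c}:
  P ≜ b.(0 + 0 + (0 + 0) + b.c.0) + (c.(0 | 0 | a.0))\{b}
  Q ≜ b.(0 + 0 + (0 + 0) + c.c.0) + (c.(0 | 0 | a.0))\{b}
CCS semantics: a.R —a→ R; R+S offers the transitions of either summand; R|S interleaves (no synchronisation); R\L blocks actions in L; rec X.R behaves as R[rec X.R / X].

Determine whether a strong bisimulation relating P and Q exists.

Reachable graph of P (6 states):
  p0 = b.(0 + 0 + (0 + 0) + b.c.0) + (c.(0 | 0 | a.0))\{b} → ··b··> p1, ··c··> p2
  p1 = 0 + 0 + (0 + 0) + b.c.0 → ··b··> p3
  p2 = (0 | 0 | a.0)\{b} → ··a··> p4
  p3 = c.0 → ··c··> p5
  p4 = (0 | 0 | 0)\{b} → deadlocked
  p5 = 0 → deadlocked
Reachable graph of Q (6 states):
  q0 = b.(0 + 0 + (0 + 0) + c.c.0) + (c.(0 | 0 | a.0))\{b} → ··b··> q1, ··c··> q2
  q1 = 0 + 0 + (0 + 0) + c.c.0 → ··c··> q3
  q2 = (0 | 0 | a.0)\{b} → ··a··> q4
  q3 = c.0 → ··c··> q5
  q4 = (0 | 0 | 0)\{b} → deadlocked
  q5 = 0 → deadlocked
Partition-refinement fixed point:
  B0 = {p0}
  B1 = {p1}
  B2 = {p3, q3}
  B3 = {p4, p5, q4, q5}
  B4 = {p2, q2}
  B5 = {q0}
  B6 = {q1}
p0 ∈ B0, q0 ∈ B5 → different blocks

not bisimilar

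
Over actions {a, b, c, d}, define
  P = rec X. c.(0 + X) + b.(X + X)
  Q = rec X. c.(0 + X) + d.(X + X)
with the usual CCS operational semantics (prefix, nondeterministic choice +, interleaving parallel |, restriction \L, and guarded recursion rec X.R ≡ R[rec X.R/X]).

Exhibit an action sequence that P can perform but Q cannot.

Reachable graph of P (3 states):
  s0 = rec X. c.(0 + X) + b.(X + X) | --b--▸ s1, --c--▸ s2
  s1 = (rec X. c.(0 + X) + b.(X + X)) + (rec X. c.(0 + X) + b.(X + X)) | --b--▸ s1, --c--▸ s2
  s2 = 0 + (rec X. c.(0 + X) + b.(X + X)) | --b--▸ s1, --c--▸ s2
Reachable graph of Q (3 states):
  t0 = rec X. c.(0 + X) + d.(X + X) | --c--▸ t1, --d--▸ t2
  t1 = 0 + (rec X. c.(0 + X) + d.(X + X)) | --c--▸ t1, --d--▸ t2
  t2 = (rec X. c.(0 + X) + d.(X + X)) + (rec X. c.(0 + X) + d.(X + X)) | --c--▸ t1, --d--▸ t2
Executing b from P (initial set {s0}):
  after b @ step 1: {s1}
  P completes σ.
Executing b from Q (initial set {t0}):
  after b @ step 1: ∅ (Q stuck)

b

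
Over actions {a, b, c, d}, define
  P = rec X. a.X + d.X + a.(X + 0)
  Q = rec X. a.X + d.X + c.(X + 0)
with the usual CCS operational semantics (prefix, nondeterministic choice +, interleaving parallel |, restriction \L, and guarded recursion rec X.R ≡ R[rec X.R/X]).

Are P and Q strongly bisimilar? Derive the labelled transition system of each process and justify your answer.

LTS(P): 2 reachable states
  p0 = rec X. a.X + d.X + a.(X + 0) has moves -a-> p0, -a-> p1, -d-> p0
  p1 = (rec X. a.X + d.X + a.(X + 0)) + 0 has moves -a-> p0, -a-> p1, -d-> p0
LTS(Q): 2 reachable states
  q0 = rec X. a.X + d.X + c.(X + 0) has moves -a-> q0, -c-> q1, -d-> q0
  q1 = (rec X. a.X + d.X + c.(X + 0)) + 0 has moves -a-> q0, -c-> q1, -d-> q0
Partition-refinement fixed point:
  B0 = {p0, p1}
  B1 = {q0, q1}
p0 ∈ B0, q0 ∈ B1 → different blocks

not bisimilar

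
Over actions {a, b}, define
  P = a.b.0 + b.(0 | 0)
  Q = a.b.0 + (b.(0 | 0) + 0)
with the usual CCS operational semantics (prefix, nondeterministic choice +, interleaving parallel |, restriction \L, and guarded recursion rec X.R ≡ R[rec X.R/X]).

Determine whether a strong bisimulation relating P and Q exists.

Reachable graph of P (4 states):
  s0 = a.b.0 + b.(0 | 0) | =a=> s1, =b=> s2
  s1 = b.0 | =b=> s3
  s2 = 0 | 0 | deadlocked
  s3 = 0 | deadlocked
Reachable graph of Q (4 states):
  t0 = a.b.0 + (b.(0 | 0) + 0) | =a=> t1, =b=> t2
  t1 = b.0 | =b=> t3
  t2 = 0 | 0 | deadlocked
  t3 = 0 | deadlocked
Coarsest stable partition (strong bisimilarity classes):
  B0 = {s0, t0}
  B1 = {s1, t1}
  B2 = {s2, s3, t2, t3}
s0 ∈ B0, t0 ∈ B0 → same block

P ~ Q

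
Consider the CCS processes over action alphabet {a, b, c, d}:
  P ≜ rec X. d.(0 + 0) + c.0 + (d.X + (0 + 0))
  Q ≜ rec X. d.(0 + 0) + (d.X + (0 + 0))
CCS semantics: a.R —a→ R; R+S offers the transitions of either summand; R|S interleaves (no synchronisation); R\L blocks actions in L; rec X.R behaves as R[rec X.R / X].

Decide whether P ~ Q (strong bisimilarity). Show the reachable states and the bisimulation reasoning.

not bisimilar

P's transition system — 3 states:
  u0 = rec X. d.(0 + 0) + c.0 + (d.X + (0 + 0)) → -c-> u1, -d-> u0, -d-> u2
  u1 = 0 → ·
  u2 = 0 + 0 → ·
Q's transition system — 2 states:
  v0 = rec X. d.(0 + 0) + (d.X + (0 + 0)) → -d-> v0, -d-> v1
  v1 = 0 + 0 → ·
Coarsest stable partition (strong bisimilarity classes):
  B0 = {u0}
  B1 = {u1, u2, v1}
  B2 = {v0}
u0 ∈ B0, v0 ∈ B2 → different blocks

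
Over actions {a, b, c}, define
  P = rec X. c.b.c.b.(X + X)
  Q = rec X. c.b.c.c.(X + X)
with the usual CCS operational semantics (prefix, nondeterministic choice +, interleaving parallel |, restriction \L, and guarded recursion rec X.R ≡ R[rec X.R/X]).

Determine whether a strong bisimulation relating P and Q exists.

not bisimilar

LTS(P): 5 reachable states
  s0 = rec X. c.b.c.b.(X + X) has moves --c--▸ s1
  s1 = b.c.b.((rec X. c.b.c.b.(X + X)) + (rec X. c.b.c.b.(X + X))) has moves --b--▸ s2
  s2 = c.b.((rec X. c.b.c.b.(X + X)) + (rec X. c.b.c.b.(X + X))) has moves --c--▸ s3
  s3 = b.((rec X. c.b.c.b.(X + X)) + (rec X. c.b.c.b.(X + X))) has moves --b--▸ s4
  s4 = (rec X. c.b.c.b.(X + X)) + (rec X. c.b.c.b.(X + X)) has moves --c--▸ s1
LTS(Q): 5 reachable states
  t0 = rec X. c.b.c.c.(X + X) has moves --c--▸ t1
  t1 = b.c.c.((rec X. c.b.c.c.(X + X)) + (rec X. c.b.c.c.(X + X))) has moves --b--▸ t2
  t2 = c.c.((rec X. c.b.c.c.(X + X)) + (rec X. c.b.c.c.(X + X))) has moves --c--▸ t3
  t3 = c.((rec X. c.b.c.c.(X + X)) + (rec X. c.b.c.c.(X + X))) has moves --c--▸ t4
  t4 = (rec X. c.b.c.c.(X + X)) + (rec X. c.b.c.c.(X + X)) has moves --c--▸ t1
Partition-refinement fixed point:
  B0 = {s0, s2, s4}
  B1 = {s1, s3}
  B2 = {t0, t4}
  B3 = {t1}
  B4 = {t2}
  B5 = {t3}
s0 ∈ B0, t0 ∈ B2 → different blocks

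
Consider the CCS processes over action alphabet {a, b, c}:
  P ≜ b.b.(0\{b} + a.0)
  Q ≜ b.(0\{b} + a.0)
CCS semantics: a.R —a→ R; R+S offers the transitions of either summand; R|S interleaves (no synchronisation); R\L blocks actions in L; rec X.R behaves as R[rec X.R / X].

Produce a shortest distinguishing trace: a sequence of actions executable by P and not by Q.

P's transition system — 4 states:
  m0 = b.b.(0\{b} + a.0) has moves —b→ m1
  m1 = b.(0\{b} + a.0) has moves —b→ m2
  m2 = 0\{b} + a.0 has moves —a→ m3
  m3 = 0 has moves (no moves)
Q's transition system — 3 states:
  n0 = b.(0\{b} + a.0) has moves —b→ n1
  n1 = 0\{b} + a.0 has moves —a→ n2
  n2 = 0 has moves (no moves)
Executing bb from P (initial set {m0}):
  after b @ step 1: {m1}
  after b @ step 2: {m2}
  ✓ P
Executing bb from Q (initial set {n0}):
  after b @ step 1: {n1}
  after b @ step 2: no successor for Q

bb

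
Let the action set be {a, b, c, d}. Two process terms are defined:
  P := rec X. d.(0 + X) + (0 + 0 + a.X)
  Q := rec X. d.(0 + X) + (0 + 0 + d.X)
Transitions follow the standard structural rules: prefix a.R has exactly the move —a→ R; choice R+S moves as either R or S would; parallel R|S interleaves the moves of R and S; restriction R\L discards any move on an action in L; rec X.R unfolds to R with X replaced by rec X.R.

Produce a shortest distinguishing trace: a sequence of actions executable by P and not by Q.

Reachable graph of P (2 states):
  u0 = rec X. d.(0 + X) + (0 + 0 + a.X) | -a-> u0, -d-> u1
  u1 = 0 + (rec X. d.(0 + X) + (0 + 0 + a.X)) | -a-> u0, -d-> u1
Reachable graph of Q (2 states):
  v0 = rec X. d.(0 + X) + (0 + 0 + d.X) | -d-> v0, -d-> v1
  v1 = 0 + (rec X. d.(0 + X) + (0 + 0 + d.X)) | -d-> v0, -d-> v1
Run σ = ⟨a⟩ on P: start {u0}
  [1] a ⇒ {u0}
  ✓ P
Run σ = ⟨a⟩ on Q: start {v0}
  [1] a ⇒ ∅ (Q stuck)

a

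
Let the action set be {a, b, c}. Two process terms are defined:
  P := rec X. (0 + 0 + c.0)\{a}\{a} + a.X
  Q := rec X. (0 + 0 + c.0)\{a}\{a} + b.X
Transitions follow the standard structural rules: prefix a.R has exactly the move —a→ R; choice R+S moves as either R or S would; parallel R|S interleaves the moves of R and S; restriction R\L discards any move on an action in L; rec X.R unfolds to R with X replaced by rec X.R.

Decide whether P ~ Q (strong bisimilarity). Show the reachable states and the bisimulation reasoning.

not bisimilar

P's transition system — 2 states:
  m0 = rec X. (0 + 0 + c.0)\{a}\{a} + a.X → --a--▸ m0, --c--▸ m1
  m1 = 0\{a}\{a} → deadlocked
Q's transition system — 2 states:
  n0 = rec X. (0 + 0 + c.0)\{a}\{a} + b.X → --b--▸ n0, --c--▸ n1
  n1 = 0\{a}\{a} → deadlocked
Partition-refinement fixed point:
  B0 = {m0}
  B1 = {m1, n1}
  B2 = {n0}
m0 ∈ B0, n0 ∈ B2 → different blocks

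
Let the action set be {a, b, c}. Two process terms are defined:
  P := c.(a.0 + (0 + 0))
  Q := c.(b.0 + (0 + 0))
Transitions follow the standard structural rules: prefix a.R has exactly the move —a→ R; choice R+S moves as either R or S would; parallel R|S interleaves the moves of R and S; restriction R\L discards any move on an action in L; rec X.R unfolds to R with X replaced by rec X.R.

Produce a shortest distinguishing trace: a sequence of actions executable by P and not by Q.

LTS(P): 3 reachable states
  p0 = c.(a.0 + (0 + 0)) | --c--▸ p1
  p1 = a.0 + (0 + 0) | --a--▸ p2
  p2 = 0 | (no moves)
LTS(Q): 3 reachable states
  q0 = c.(b.0 + (0 + 0)) | --c--▸ q1
  q1 = b.0 + (0 + 0) | --b--▸ q2
  q2 = 0 | (no moves)
Executing ca from P (initial set {p0}):
  [1] c ⇒ {p1}
  [2] a ⇒ {p2}
  — P admits the full trace.
Executing ca from Q (initial set {q0}):
  [1] c ⇒ {q1}
  [2] a ⇒ no successor for Q

ca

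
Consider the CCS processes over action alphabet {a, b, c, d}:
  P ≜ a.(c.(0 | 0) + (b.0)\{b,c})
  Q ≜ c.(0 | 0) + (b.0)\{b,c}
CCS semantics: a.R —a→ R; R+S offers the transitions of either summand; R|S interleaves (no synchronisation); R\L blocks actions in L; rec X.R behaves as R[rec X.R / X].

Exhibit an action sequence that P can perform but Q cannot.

Reachable graph of P (3 states):
  m0 = a.(c.(0 | 0) + (b.0)\{b,c}) :: =a=> m1
  m1 = c.(0 | 0) + (b.0)\{b,c} :: =c=> m2
  m2 = 0 | 0 :: (no moves)
Reachable graph of Q (2 states):
  n0 = c.(0 | 0) + (b.0)\{b,c} :: =c=> n1
  n1 = 0 | 0 :: (no moves)
Executing a from P (initial set {m0}):
  step 1 (a): {m1}
  P completes σ.
Executing a from Q (initial set {n0}):
  step 1 (a): no successor for Q

a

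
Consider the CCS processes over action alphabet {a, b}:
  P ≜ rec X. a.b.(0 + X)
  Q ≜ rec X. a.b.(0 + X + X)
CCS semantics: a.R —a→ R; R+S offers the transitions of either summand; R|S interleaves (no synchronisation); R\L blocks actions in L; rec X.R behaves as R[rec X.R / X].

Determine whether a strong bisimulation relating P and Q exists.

Reachable graph of P (3 states):
  m0 = rec X. a.b.(0 + X) :: --a--▸ m1
  m1 = b.(0 + (rec X. a.b.(0 + X))) :: --b--▸ m2
  m2 = 0 + (rec X. a.b.(0 + X)) :: --a--▸ m1
Reachable graph of Q (3 states):
  n0 = rec X. a.b.(0 + X + X) :: --a--▸ n1
  n1 = b.(0 + (rec X. a.b.(0 + X + X)) + (rec X. a.b.(0 + X + X))) :: --b--▸ n2
  n2 = 0 + (rec X. a.b.(0 + X + X)) + (rec X. a.b.(0 + X + X)) :: --a--▸ n1
Bisimilarity quotient blocks:
  B0 = {m0, m2, n0, n2}
  B1 = {m1, n1}
m0 ∈ B0, n0 ∈ B0 → same block

YES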